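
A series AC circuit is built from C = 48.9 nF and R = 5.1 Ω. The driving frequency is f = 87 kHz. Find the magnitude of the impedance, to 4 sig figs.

ω = 2πf = 546600 rad/s
X_C = 1/(ωC) = 37.41 Ω
Z = 5.100 − j37.41 Ω
|Z| = √(5.100² + 37.41²) = 37.76 Ω

37.76 Ω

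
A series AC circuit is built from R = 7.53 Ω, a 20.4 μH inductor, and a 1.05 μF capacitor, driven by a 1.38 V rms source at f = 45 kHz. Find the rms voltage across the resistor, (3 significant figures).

ω = 2πf = 282700 rad/s
X_L = ωL = 5.77 Ω
X_C = 1/(ωC) = 3.37 Ω
Net reactance X = X_L − X_C = 2.40 Ω
Z = 7.53 + j2.40 Ω
|Z| = √(7.53² + 2.40²) = 7.90 Ω
I = V/|Z| = 175 mA
V_R = I·|Z_R| = 0.175 × 7.53 = 1.31 V

1.31 V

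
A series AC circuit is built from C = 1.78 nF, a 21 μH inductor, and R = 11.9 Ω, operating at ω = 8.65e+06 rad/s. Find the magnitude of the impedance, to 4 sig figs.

X_L = ωL = 181.6 Ω
X_C = 1/(ωC) = 64.95 Ω
Net reactance X = X_L − X_C = 116.7 Ω
Z = 11.90 + j116.7 Ω
|Z| = √(11.90² + 116.7²) = 117.3 Ω

117.3 Ω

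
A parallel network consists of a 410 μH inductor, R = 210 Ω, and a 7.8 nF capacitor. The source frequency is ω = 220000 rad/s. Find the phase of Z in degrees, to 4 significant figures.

X_L = ωL = 90.20 Ω
X_C = 1/(ωC) = 582.8 Ω
Parallel: admittances add. Y = 1/R + 1/(jωL) + jωC
Y = (0.004762 − j0.009370) S
|Y| = 0.01051 S → |Z| = 1/|Y| = 95.14 Ω, ∠Z = −∠Y = 63.06°

63.06°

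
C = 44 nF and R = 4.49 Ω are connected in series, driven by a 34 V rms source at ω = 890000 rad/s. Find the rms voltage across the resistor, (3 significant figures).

5.89 V

X_C = 1/(ωC) = 25.5 Ω
Z = 4.49 − j25.5 Ω
|Z| = √(4.49² + 25.5²) = 25.9 Ω
I = V/|Z| = 1.31 A
V_R = I·|Z_R| = 1.31 × 4.49 = 5.89 V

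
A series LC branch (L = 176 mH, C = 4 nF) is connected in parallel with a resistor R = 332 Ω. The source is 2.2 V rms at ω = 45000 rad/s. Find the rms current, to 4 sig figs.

6.692 mA

X_L = ωL = 7920 Ω
X_C = 1/(ωC) = 5556 Ω
Branch 1: Z₁ = R = 332.0 Ω
Branch 2 (series LC): Z₂ = j(X_L − X_C) = j2364 Ω
Parallel: Z = Z₁Z₂/(Z₁+Z₂), |Z| = 328.8 Ω, ∠Z = 7.993°
I = V/|Z| = 2.2/328.8 = 6.692 mA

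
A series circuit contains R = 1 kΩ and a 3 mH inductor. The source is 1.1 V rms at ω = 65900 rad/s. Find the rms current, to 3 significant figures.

1.08 mA

X_L = ωL = 198 Ω
Z = 1000 + j198 Ω
|Z| = √(1000² + 198²) = 1020 Ω
I = V/|Z| = 1.1/1020 = 1.08 mA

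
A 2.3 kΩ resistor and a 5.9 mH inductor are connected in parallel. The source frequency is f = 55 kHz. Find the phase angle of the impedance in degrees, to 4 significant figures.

48.44°

ω = 2πf = 345600 rad/s
X_L = ωL = 2039 Ω
Parallel: admittances add. Y = 1/R + 1/(jωL)
Y = (0.0004348 − j0.0004905) S
|Y| = 0.0006554 S → |Z| = 1/|Y| = 1526 Ω, ∠Z = −∠Y = 48.44°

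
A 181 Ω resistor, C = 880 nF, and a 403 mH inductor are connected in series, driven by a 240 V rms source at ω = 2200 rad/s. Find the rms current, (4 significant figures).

582.6 mA

X_L = ωL = 886.6 Ω
X_C = 1/(ωC) = 516.5 Ω
Net reactance X = X_L − X_C = 370.1 Ω
Z = 181.0 + j370.1 Ω
|Z| = √(181.0² + 370.1²) = 412.0 Ω
I = V/|Z| = 240/412.0 = 582.6 mA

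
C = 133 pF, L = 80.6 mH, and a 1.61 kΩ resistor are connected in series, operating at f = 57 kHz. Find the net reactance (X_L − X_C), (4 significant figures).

ω = 2πf = 358100 rad/s
X_L = ωL = 28870 Ω
X_C = 1/(ωC) = 20990 Ω
X = 28870 − 20990 = 7872 Ω

7872 Ω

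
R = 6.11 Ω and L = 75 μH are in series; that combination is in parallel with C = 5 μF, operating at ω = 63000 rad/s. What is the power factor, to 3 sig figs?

X_L = ωL = 4.72 Ω
X_C = 1/(ωC) = 3.17 Ω
Branch 1 (R+jX_L): Z₁ = 6.11 + j4.72 Ω, |Z₁| = 7.72 Ω
Branch 2 (−jX_C): Z₂ = −j3.17 Ω
Parallel: Z = Z₁Z₂/(Z₁+Z₂), |Z| = 3.89 Ω, ∠Z = -66.5°
cos φ = cos(-66.5°) = 0.398

0.398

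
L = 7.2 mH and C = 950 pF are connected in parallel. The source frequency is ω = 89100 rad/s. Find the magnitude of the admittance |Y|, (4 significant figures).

1.474 mS

X_L = ωL = 641.5 Ω
X_C = 1/(ωC) = 11810 Ω
Parallel: admittances add. Y = 1/(jωL) + jωC
Y = (0 − j0.001474) S
|Y| = 0.001474 S → |Z| = 1/|Y| = 678.4 Ω, ∠Z = −∠Y = 90.00°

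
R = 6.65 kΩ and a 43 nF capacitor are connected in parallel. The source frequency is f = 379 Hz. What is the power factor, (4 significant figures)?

ω = 2πf = 2381 rad/s
X_C = 1/(ωC) = 9766 Ω
Parallel: admittances add. Y = 1/R + jωC
Y = (0.0001504 + j0.0001024) S
|Y| = 0.0001819 S → |Z| = 1/|Y| = 5497 Ω, ∠Z = −∠Y = -34.25°
cos φ = cos(-34.25°) = 0.8266

0.8266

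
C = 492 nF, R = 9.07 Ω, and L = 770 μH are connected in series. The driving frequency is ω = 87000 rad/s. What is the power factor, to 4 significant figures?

0.2035

X_L = ωL = 66.99 Ω
X_C = 1/(ωC) = 23.36 Ω
Net reactance X = X_L − X_C = 43.63 Ω
Z = 9.070 + j43.63 Ω
|Z| = √(9.070² + 43.63²) = 44.56 Ω
∠Z = arctan(43.63/9.070) = 78.26°
cos φ = cos(78.26°) = 0.2035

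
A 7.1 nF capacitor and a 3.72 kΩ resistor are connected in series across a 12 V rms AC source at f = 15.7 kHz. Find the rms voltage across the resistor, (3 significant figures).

11.2 V

ω = 2πf = 98650 rad/s
X_C = 1/(ωC) = 1430 Ω
Z = 3720 − j1430 Ω
|Z| = √(3720² + 1430²) = 3980 Ω
I = V/|Z| = 3.01 mA
V_R = I·|Z_R| = 0.00301 × 3720 = 11.2 V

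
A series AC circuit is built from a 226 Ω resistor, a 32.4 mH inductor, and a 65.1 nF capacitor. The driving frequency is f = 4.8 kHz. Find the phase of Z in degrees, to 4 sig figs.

ω = 2πf = 30160 rad/s
X_L = ωL = 977.2 Ω
X_C = 1/(ωC) = 509.3 Ω
Net reactance X = X_L − X_C = 467.8 Ω
Z = 226.0 + j467.8 Ω
|Z| = √(226.0² + 467.8²) = 519.6 Ω
∠Z = arctan(467.8/226.0) = 64.22°

64.22°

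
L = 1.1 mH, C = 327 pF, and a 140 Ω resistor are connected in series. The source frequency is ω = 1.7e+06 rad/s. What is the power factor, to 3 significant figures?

0.892

X_L = ωL = 1870 Ω
X_C = 1/(ωC) = 1800 Ω
Net reactance X = X_L − X_C = 71.1 Ω
Z = 140 + j71.1 Ω
|Z| = √(140² + 71.1²) = 157 Ω
∠Z = arctan(71.1/140) = 26.9°
cos φ = cos(26.9°) = 0.892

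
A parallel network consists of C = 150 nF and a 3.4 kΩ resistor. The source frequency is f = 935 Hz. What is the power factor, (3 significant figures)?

0.317

ω = 2πf = 5875 rad/s
X_C = 1/(ωC) = 1130 Ω
Parallel: admittances add. Y = 1/R + jωC
Y = (0.000294 + j0.000881) S
|Y| = 0.000929 S → |Z| = 1/|Y| = 1080 Ω, ∠Z = −∠Y = -71.5°
cos φ = cos(-71.5°) = 0.317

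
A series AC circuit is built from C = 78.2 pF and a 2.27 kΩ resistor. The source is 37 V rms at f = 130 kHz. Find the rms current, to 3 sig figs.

2.34 mA

ω = 2πf = 816800 rad/s
X_C = 1/(ωC) = 15700 Ω
Z = 2270 − j15700 Ω
|Z| = √(2270² + 15700²) = 15800 Ω
I = V/|Z| = 37/15800 = 2.34 mA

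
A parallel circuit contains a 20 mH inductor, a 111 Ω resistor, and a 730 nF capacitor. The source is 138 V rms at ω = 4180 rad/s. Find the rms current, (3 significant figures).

1.75 A

X_L = ωL = 83.6 Ω
X_C = 1/(ωC) = 328 Ω
Parallel: admittances add. Y = 1/R + 1/(jωL) + jωC
Y = (0.00901 − j0.00891) S
|Y| = 0.0127 S → |Z| = 1/|Y| = 78.9 Ω, ∠Z = −∠Y = 44.7°
I = V/|Z| = 138/78.9 = 1.75 A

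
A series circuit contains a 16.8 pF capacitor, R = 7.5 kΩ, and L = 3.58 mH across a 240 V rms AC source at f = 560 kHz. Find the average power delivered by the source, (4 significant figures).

ω = 2πf = 3.519e+06 rad/s
X_L = ωL = 12600 Ω
X_C = 1/(ωC) = 16920 Ω
Net reactance X = X_L − X_C = -4320 Ω
Z = 7500 − j4320 Ω
|Z| = √(7500² + 4320²) = 8655 Ω
∠Z = arctan(-4320/7500) = -29.94°
I = V/|Z| = 27.73 mA
P = VI cos φ = 240 × 0.02773 × cos(-29.94°) = 5.766 W

5.766 W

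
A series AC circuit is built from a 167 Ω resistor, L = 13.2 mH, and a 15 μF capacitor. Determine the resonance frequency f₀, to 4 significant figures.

357.7 Hz

ω₀ = 1/√(LC) = 1/√(0.0132 × 1.5e-05) = 2247 rad/s
f₀ = ω₀/(2π) = 357.7 Hz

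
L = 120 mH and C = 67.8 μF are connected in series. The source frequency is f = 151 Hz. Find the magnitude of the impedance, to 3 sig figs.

98.3 Ω

ω = 2πf = 948.8 rad/s
X_L = ωL = 114 Ω
X_C = 1/(ωC) = 15.5 Ω
Net reactance X = X_L − X_C = 98.3 Ω
Z = j98.3 Ω
|Z| = √(0² + 98.3²) = 98.3 Ω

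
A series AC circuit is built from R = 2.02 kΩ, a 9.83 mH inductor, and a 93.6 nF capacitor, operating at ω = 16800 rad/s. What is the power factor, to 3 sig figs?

X_L = ωL = 165 Ω
X_C = 1/(ωC) = 636 Ω
Net reactance X = X_L − X_C = -471 Ω
Z = 2020 − j471 Ω
|Z| = √(2020² + 471²) = 2070 Ω
∠Z = arctan(-471/2020) = -13.1°
cos φ = cos(-13.1°) = 0.974

0.974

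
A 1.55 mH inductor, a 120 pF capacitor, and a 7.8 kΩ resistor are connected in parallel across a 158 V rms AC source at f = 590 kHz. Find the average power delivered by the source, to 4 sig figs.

ω = 2πf = 3.707e+06 rad/s
X_L = ωL = 5746 Ω
X_C = 1/(ωC) = 2248 Ω
Parallel: admittances add. Y = 1/R + 1/(jωL) + jωC
Y = (0.0001282 + j0.0002708) S
|Y| = 0.0002996 S → |Z| = 1/|Y| = 3337 Ω, ∠Z = −∠Y = -64.67°
I = V/|Z| = 47.34 mA
P = VI cos φ = 158 × 0.04734 × cos(-64.67°) = 3.201 W

3.201 W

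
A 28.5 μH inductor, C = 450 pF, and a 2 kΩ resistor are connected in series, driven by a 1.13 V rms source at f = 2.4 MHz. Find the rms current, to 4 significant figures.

559.5 μA

ω = 2πf = 1.508e+07 rad/s
X_L = ωL = 429.8 Ω
X_C = 1/(ωC) = 147.4 Ω
Net reactance X = X_L − X_C = 282.4 Ω
Z = 2000 + j282.4 Ω
|Z| = √(2000² + 282.4²) = 2020 Ω
I = V/|Z| = 1.13/2020 = 559.5 μA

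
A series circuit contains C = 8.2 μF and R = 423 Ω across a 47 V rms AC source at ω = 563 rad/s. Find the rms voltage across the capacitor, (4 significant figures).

21.42 V

X_C = 1/(ωC) = 216.6 Ω
Z = 423.0 − j216.6 Ω
|Z| = √(423.0² + 216.6²) = 475.2 Ω
I = V/|Z| = 98.90 mA
V_C = I·|Z_C| = 0.09890 × 216.6 = 21.42 V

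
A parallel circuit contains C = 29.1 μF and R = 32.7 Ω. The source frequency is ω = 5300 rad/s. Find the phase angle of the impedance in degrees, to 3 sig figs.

X_C = 1/(ωC) = 6.48 Ω
Parallel: admittances add. Y = 1/R + jωC
Y = (0.0306 + j0.154) S
|Y| = 0.157 S → |Z| = 1/|Y| = 6.36 Ω, ∠Z = −∠Y = -78.8°

-78.8°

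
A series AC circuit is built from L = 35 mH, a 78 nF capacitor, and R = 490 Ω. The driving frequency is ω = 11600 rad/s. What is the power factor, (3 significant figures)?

X_L = ωL = 406 Ω
X_C = 1/(ωC) = 1110 Ω
Net reactance X = X_L − X_C = -699 Ω
Z = 490 − j699 Ω
|Z| = √(490² + 699²) = 854 Ω
∠Z = arctan(-699/490) = -55.0°
cos φ = cos(-55.0°) = 0.574

0.574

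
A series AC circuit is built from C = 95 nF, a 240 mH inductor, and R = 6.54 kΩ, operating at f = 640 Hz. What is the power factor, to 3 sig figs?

0.970

ω = 2πf = 4021 rad/s
X_L = ωL = 965 Ω
X_C = 1/(ωC) = 2620 Ω
Net reactance X = X_L − X_C = -1650 Ω
Z = 6540 − j1650 Ω
|Z| = √(6540² + 1650²) = 6750 Ω
∠Z = arctan(-1650/6540) = -14.2°
cos φ = cos(-14.2°) = 0.970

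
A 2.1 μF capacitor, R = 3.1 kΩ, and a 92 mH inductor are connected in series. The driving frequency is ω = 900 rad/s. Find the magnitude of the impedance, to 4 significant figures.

3132 Ω

X_L = ωL = 82.80 Ω
X_C = 1/(ωC) = 529.1 Ω
Net reactance X = X_L − X_C = -446.3 Ω
Z = 3100 − j446.3 Ω
|Z| = √(3100² + 446.3²) = 3132 Ω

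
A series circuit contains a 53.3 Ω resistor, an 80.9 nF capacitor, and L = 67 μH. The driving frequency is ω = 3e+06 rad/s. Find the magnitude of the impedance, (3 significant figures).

204 Ω

X_L = ωL = 201 Ω
X_C = 1/(ωC) = 4.12 Ω
Net reactance X = X_L − X_C = 197 Ω
Z = 53.3 + j197 Ω
|Z| = √(53.3² + 197²) = 204 Ω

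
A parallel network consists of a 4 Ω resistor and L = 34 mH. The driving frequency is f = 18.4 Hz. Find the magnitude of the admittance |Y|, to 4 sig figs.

356.7 mS

ω = 2πf = 115.6 rad/s
X_L = ωL = 3.931 Ω
Parallel: admittances add. Y = 1/R + 1/(jωL)
Y = (0.2500 − j0.2544) S
|Y| = 0.3567 S → |Z| = 1/|Y| = 2.804 Ω, ∠Z = −∠Y = 45.50°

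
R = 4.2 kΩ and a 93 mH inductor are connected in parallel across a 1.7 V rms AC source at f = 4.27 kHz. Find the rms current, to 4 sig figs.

792.5 μA

ω = 2πf = 26830 rad/s
X_L = ωL = 2495 Ω
Parallel: admittances add. Y = 1/R + 1/(jωL)
Y = (0.0002381 − j0.0004008) S
|Y| = 0.0004662 S → |Z| = 1/|Y| = 2145 Ω, ∠Z = −∠Y = 59.29°
I = V/|Z| = 1.7/2145 = 792.5 μA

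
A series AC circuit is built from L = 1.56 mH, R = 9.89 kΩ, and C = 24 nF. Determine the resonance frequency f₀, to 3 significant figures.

26.0 kHz

ω₀ = 1/√(LC) = 1/√(0.00156 × 2.4e-08) = 163400 rad/s
f₀ = ω₀/(2π) = 26.0 kHz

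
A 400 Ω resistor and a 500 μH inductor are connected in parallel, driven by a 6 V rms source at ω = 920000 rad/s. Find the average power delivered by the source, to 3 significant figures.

90.0 mW

X_L = ωL = 460 Ω
Parallel: admittances add. Y = 1/R + 1/(jωL)
Y = (0.00250 − j0.00217) S
|Y| = 0.00331 S → |Z| = 1/|Y| = 302 Ω, ∠Z = −∠Y = 41.0°
I = V/|Z| = 19.9 mA
P = VI cos φ = 6 × 0.0199 × cos(41.0°) = 90.0 mW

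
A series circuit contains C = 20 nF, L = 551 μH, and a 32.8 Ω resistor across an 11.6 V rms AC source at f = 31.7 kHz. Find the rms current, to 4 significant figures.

ω = 2πf = 199200 rad/s
X_L = ωL = 109.7 Ω
X_C = 1/(ωC) = 251.0 Ω
Net reactance X = X_L − X_C = -141.3 Ω
Z = 32.80 − j141.3 Ω
|Z| = √(32.80² + 141.3²) = 145.0 Ω
I = V/|Z| = 11.6/145.0 = 79.98 mA

79.98 mA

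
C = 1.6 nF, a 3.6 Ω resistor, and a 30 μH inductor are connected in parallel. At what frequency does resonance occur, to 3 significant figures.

726 kHz

ω₀ = 1/√(LC) = 1/√(3e-05 × 1.6e-09) = 4.564e+06 rad/s
f₀ = ω₀/(2π) = 726 kHz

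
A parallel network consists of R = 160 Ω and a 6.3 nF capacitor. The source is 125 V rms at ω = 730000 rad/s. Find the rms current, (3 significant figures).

X_C = 1/(ωC) = 217 Ω
Parallel: admittances add. Y = 1/R + jωC
Y = (0.00625 + j0.00460) S
|Y| = 0.00776 S → |Z| = 1/|Y| = 129 Ω, ∠Z = −∠Y = -36.3°
I = V/|Z| = 125/129 = 970 mA

970 mA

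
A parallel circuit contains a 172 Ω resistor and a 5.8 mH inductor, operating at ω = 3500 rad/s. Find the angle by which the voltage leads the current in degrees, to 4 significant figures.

X_L = ωL = 20.30 Ω
Parallel: admittances add. Y = 1/R + 1/(jωL)
Y = (0.005814 − j0.04926) S
|Y| = 0.04960 S → |Z| = 1/|Y| = 20.16 Ω, ∠Z = −∠Y = 83.27°

83.27°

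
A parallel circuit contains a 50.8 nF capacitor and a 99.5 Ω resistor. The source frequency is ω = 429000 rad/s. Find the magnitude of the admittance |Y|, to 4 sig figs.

X_C = 1/(ωC) = 45.89 Ω
Parallel: admittances add. Y = 1/R + jωC
Y = (0.01005 + j0.02179) S
|Y| = 0.02400 S → |Z| = 1/|Y| = 41.67 Ω, ∠Z = −∠Y = -65.24°

24.00 mS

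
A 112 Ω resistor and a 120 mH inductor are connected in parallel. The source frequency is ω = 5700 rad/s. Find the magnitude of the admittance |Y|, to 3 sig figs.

9.05 mS

X_L = ωL = 684 Ω
Parallel: admittances add. Y = 1/R + 1/(jωL)
Y = (0.00893 − j0.00146) S
|Y| = 0.00905 S → |Z| = 1/|Y| = 111 Ω, ∠Z = −∠Y = 9.30°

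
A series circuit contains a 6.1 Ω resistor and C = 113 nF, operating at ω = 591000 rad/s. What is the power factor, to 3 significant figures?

0.377

X_C = 1/(ωC) = 15.0 Ω
Z = 6.10 − j15.0 Ω
|Z| = √(6.10² + 15.0²) = 16.2 Ω
∠Z = arctan(-15.0/6.10) = -67.8°
cos φ = cos(-67.8°) = 0.377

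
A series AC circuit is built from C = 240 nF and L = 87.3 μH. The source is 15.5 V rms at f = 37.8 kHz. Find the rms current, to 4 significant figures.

4.858 A

ω = 2πf = 237500 rad/s
X_L = ωL = 20.73 Ω
X_C = 1/(ωC) = 17.54 Ω
Net reactance X = X_L − X_C = 3.191 Ω
Z = j3.191 Ω
|Z| = √(0² + 3.191²) = 3.191 Ω
I = V/|Z| = 15.5/3.191 = 4.858 A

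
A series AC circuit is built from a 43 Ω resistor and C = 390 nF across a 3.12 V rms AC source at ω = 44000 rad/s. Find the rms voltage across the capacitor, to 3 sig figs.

2.51 V

X_C = 1/(ωC) = 58.3 Ω
Z = 43.0 − j58.3 Ω
|Z| = √(43.0² + 58.3²) = 72.4 Ω
I = V/|Z| = 43.1 mA
V_C = I·|Z_C| = 0.0431 × 58.3 = 2.51 V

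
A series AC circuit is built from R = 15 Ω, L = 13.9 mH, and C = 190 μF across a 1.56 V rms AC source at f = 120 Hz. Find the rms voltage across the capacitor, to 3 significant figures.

ω = 2πf = 754.0 rad/s
X_L = ωL = 10.5 Ω
X_C = 1/(ωC) = 6.98 Ω
Net reactance X = X_L − X_C = 3.50 Ω
Z = 15.0 + j3.50 Ω
|Z| = √(15.0² + 3.50²) = 15.4 Ω
I = V/|Z| = 101 mA
V_C = I·|Z_C| = 0.101 × 6.98 = 0.707 V

0.707 V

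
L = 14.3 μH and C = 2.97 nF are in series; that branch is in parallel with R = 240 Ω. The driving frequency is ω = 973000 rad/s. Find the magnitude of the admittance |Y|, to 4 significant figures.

X_L = ωL = 13.91 Ω
X_C = 1/(ωC) = 346.0 Ω
Branch 1: Z₁ = R = 240.0 Ω
Branch 2 (series LC): Z₂ = j(X_L − X_C) = −j332.1 Ω
Parallel: Z = Z₁Z₂/(Z₁+Z₂), |Z| = 194.5 Ω, ∠Z = -35.85°
|Y| = 1/|Z| = 5.141 mS

5.141 mS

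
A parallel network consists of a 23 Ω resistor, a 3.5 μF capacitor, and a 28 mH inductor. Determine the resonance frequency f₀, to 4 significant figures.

508.4 Hz

ω₀ = 1/√(LC) = 1/√(0.028 × 3.5e-06) = 3194 rad/s
f₀ = ω₀/(2π) = 508.4 Hz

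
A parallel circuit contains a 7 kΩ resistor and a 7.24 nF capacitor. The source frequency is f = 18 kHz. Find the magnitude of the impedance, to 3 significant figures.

1200 Ω

ω = 2πf = 113100 rad/s
X_C = 1/(ωC) = 1220 Ω
Parallel: admittances add. Y = 1/R + jωC
Y = (0.000143 + j0.000819) S
|Y| = 0.000831 S → |Z| = 1/|Y| = 1200 Ω, ∠Z = −∠Y = -80.1°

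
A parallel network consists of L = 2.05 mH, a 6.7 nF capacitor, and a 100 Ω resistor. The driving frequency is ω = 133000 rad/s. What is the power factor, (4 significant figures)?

X_L = ωL = 272.7 Ω
X_C = 1/(ωC) = 1122 Ω
Parallel: admittances add. Y = 1/R + 1/(jωL) + jωC
Y = (0.01000 − j0.002777) S
|Y| = 0.01038 S → |Z| = 1/|Y| = 96.35 Ω, ∠Z = −∠Y = 15.52°
cos φ = cos(15.52°) = 0.9635

0.9635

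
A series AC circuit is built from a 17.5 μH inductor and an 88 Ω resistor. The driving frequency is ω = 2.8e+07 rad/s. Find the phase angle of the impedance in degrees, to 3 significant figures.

X_L = ωL = 490 Ω
Z = 88.0 + j490 Ω
|Z| = √(88.0² + 490²) = 498 Ω
∠Z = arctan(490/88.0) = 79.8°

79.8°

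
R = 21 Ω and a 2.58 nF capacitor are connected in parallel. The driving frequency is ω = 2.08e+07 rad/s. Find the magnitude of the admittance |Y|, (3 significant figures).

X_C = 1/(ωC) = 18.6 Ω
Parallel: admittances add. Y = 1/R + jωC
Y = (0.0476 + j0.0537) S
|Y| = 0.0717 S → |Z| = 1/|Y| = 13.9 Ω, ∠Z = −∠Y = -48.4°

71.7 mS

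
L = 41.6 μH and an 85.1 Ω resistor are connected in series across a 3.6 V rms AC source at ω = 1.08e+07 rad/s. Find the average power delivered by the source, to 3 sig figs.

5.27 mW

X_L = ωL = 449 Ω
Z = 85.1 + j449 Ω
|Z| = √(85.1² + 449²) = 457 Ω
∠Z = arctan(449/85.1) = 79.3°
I = V/|Z| = 7.87 mA
P = VI cos φ = 3.6 × 0.00787 × cos(79.3°) = 5.27 mW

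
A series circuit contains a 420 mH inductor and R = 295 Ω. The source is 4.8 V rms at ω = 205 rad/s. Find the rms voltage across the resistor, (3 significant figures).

4.61 V

X_L = ωL = 86.1 Ω
Z = 295 + j86.1 Ω
|Z| = √(295² + 86.1²) = 307 Ω
I = V/|Z| = 15.6 mA
V_R = I·|Z_R| = 0.0156 × 295 = 4.61 V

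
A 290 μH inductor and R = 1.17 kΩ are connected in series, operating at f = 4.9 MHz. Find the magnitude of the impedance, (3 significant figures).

ω = 2πf = 3.079e+07 rad/s
X_L = ωL = 8930 Ω
Z = 1170 + j8930 Ω
|Z| = √(1170² + 8930²) = 9000 Ω

9000 Ω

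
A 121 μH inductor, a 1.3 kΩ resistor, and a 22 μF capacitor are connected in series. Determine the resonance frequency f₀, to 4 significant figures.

3.085 kHz

ω₀ = 1/√(LC) = 1/√(0.000121 × 2.2e-05) = 19380 rad/s
f₀ = ω₀/(2π) = 3.085 kHz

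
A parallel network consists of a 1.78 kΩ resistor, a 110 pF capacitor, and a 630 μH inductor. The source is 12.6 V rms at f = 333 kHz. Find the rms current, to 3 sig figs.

ω = 2πf = 2.092e+06 rad/s
X_L = ωL = 1320 Ω
X_C = 1/(ωC) = 4340 Ω
Parallel: admittances add. Y = 1/R + 1/(jωL) + jωC
Y = (0.000562 − j0.000528) S
|Y| = 0.000771 S → |Z| = 1/|Y| = 1300 Ω, ∠Z = −∠Y = 43.2°
I = V/|Z| = 12.6/1300 = 9.72 mA

9.72 mA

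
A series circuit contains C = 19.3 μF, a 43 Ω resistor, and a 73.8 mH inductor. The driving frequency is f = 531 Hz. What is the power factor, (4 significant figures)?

0.1832

ω = 2πf = 3336 rad/s
X_L = ωL = 246.2 Ω
X_C = 1/(ωC) = 15.53 Ω
Net reactance X = X_L − X_C = 230.7 Ω
Z = 43.00 + j230.7 Ω
|Z| = √(43.00² + 230.7²) = 234.7 Ω
∠Z = arctan(230.7/43.00) = 79.44°
cos φ = cos(79.44°) = 0.1832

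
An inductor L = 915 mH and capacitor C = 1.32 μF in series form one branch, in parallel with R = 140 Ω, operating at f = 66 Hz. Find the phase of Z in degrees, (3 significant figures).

ω = 2πf = 414.7 rad/s
X_L = ωL = 379 Ω
X_C = 1/(ωC) = 1830 Ω
Branch 1: Z₁ = R = 140 Ω
Branch 2 (series LC): Z₂ = j(X_L − X_C) = −j1450 Ω
Parallel: Z = Z₁Z₂/(Z₁+Z₂), |Z| = 139 Ω, ∠Z = -5.52°

-5.52°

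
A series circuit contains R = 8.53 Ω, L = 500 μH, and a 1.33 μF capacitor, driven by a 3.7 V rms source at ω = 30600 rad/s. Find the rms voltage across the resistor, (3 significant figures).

X_L = ωL = 15.3 Ω
X_C = 1/(ωC) = 24.6 Ω
Net reactance X = X_L − X_C = -9.27 Ω
Z = 8.53 − j9.27 Ω
|Z| = √(8.53² + 9.27²) = 12.6 Ω
I = V/|Z| = 294 mA
V_R = I·|Z_R| = 0.294 × 8.53 = 2.51 V

2.51 V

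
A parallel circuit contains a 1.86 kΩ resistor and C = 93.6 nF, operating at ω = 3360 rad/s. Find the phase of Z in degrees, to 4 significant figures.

X_C = 1/(ωC) = 3180 Ω
Parallel: admittances add. Y = 1/R + jωC
Y = (0.0005376 + j0.0003145) S
|Y| = 0.0006229 S → |Z| = 1/|Y| = 1605 Ω, ∠Z = −∠Y = -30.33°

-30.33°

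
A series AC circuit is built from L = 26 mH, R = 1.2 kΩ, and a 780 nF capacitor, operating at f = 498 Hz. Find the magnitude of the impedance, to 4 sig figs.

ω = 2πf = 3129 rad/s
X_L = ωL = 81.35 Ω
X_C = 1/(ωC) = 409.7 Ω
Net reactance X = X_L − X_C = -328.4 Ω
Z = 1200 − j328.4 Ω
|Z| = √(1200² + 328.4²) = 1244 Ω

1244 Ω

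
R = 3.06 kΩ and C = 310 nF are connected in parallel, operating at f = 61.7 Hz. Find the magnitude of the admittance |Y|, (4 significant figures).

ω = 2πf = 387.7 rad/s
X_C = 1/(ωC) = 8321 Ω
Parallel: admittances add. Y = 1/R + jωC
Y = (0.0003268 + j0.0001202) S
|Y| = 0.0003482 S → |Z| = 1/|Y| = 2872 Ω, ∠Z = −∠Y = -20.19°

348.2 μS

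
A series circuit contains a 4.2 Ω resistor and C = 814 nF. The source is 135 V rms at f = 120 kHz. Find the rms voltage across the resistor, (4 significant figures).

125.9 V

ω = 2πf = 754000 rad/s
X_C = 1/(ωC) = 1.629 Ω
Z = 4.200 − j1.629 Ω
|Z| = √(4.200² + 1.629²) = 4.505 Ω
I = V/|Z| = 29.97 A
V_R = I·|Z_R| = 29.97 × 4.200 = 125.9 V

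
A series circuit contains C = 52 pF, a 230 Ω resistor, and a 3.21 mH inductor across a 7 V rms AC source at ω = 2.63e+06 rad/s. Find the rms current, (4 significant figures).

X_L = ωL = 8442 Ω
X_C = 1/(ωC) = 7312 Ω
Net reactance X = X_L − X_C = 1130 Ω
Z = 230.0 + j1130 Ω
|Z| = √(230.0² + 1130²) = 1153 Ω
I = V/|Z| = 7/1153 = 6.069 mA

6.069 mA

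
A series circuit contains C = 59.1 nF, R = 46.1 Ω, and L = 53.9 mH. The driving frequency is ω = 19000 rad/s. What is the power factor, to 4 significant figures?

X_L = ωL = 1024 Ω
X_C = 1/(ωC) = 890.6 Ω
Net reactance X = X_L − X_C = 133.5 Ω
Z = 46.10 + j133.5 Ω
|Z| = √(46.10² + 133.5²) = 141.3 Ω
∠Z = arctan(133.5/46.10) = 70.96°
cos φ = cos(70.96°) = 0.3263

0.3263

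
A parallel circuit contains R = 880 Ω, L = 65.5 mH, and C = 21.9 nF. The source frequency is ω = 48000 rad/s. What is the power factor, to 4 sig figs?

X_L = ωL = 3144 Ω
X_C = 1/(ωC) = 951.3 Ω
Parallel: admittances add. Y = 1/R + 1/(jωL) + jωC
Y = (0.001136 + j0.0007331) S
|Y| = 0.001352 S → |Z| = 1/|Y| = 739.5 Ω, ∠Z = −∠Y = -32.83°
cos φ = cos(-32.83°) = 0.8403

0.8403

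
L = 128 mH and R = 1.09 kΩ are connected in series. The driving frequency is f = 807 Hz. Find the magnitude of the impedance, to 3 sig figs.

1270 Ω

ω = 2πf = 5071 rad/s
X_L = ωL = 649 Ω
Z = 1090 + j649 Ω
|Z| = √(1090² + 649²) = 1270 Ω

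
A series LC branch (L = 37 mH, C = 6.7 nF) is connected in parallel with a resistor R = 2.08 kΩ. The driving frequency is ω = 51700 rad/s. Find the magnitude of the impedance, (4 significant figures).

882.1 Ω

X_L = ωL = 1913 Ω
X_C = 1/(ωC) = 2887 Ω
Branch 1: Z₁ = R = 2080 Ω
Branch 2 (series LC): Z₂ = j(X_L − X_C) = −j974.0 Ω
Parallel: Z = Z₁Z₂/(Z₁+Z₂), |Z| = 882.1 Ω, ∠Z = -64.91°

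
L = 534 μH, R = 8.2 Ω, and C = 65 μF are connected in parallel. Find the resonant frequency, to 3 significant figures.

854 Hz

ω₀ = 1/√(LC) = 1/√(0.000534 × 6.5e-05) = 5368 rad/s
f₀ = ω₀/(2π) = 854 Hz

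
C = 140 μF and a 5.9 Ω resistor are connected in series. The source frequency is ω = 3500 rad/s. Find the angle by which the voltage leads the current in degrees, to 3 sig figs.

-19.1°

X_C = 1/(ωC) = 2.04 Ω
Z = 5.90 − j2.04 Ω
|Z| = √(5.90² + 2.04²) = 6.24 Ω
∠Z = arctan(-2.04/5.90) = -19.1°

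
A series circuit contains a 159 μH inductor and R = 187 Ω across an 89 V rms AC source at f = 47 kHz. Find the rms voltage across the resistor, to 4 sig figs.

ω = 2πf = 295300 rad/s
X_L = ωL = 46.95 Ω
Z = 187.0 + j46.95 Ω
|Z| = √(187.0² + 46.95²) = 192.8 Ω
I = V/|Z| = 461.6 mA
V_R = I·|Z_R| = 0.4616 × 187.0 = 86.32 V

86.32 V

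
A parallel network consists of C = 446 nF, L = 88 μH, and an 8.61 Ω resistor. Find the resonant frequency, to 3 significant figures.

25.4 kHz

ω₀ = 1/√(LC) = 1/√(8.8e-05 × 4.46e-07) = 159600 rad/s
f₀ = ω₀/(2π) = 25.4 kHz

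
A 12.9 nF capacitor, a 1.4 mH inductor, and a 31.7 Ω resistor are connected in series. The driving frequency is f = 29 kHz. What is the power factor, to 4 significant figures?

0.1830

ω = 2πf = 182200 rad/s
X_L = ωL = 255.1 Ω
X_C = 1/(ωC) = 425.4 Ω
Net reactance X = X_L − X_C = -170.3 Ω
Z = 31.70 − j170.3 Ω
|Z| = √(31.70² + 170.3²) = 173.3 Ω
∠Z = arctan(-170.3/31.70) = -79.46°
cos φ = cos(-79.46°) = 0.1830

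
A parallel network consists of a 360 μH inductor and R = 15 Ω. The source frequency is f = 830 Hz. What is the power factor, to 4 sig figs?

ω = 2πf = 5215 rad/s
X_L = ωL = 1.877 Ω
Parallel: admittances add. Y = 1/R + 1/(jωL)
Y = (0.06667 − j0.5326) S
|Y| = 0.5368 S → |Z| = 1/|Y| = 1.863 Ω, ∠Z = −∠Y = 82.87°
cos φ = cos(82.87°) = 0.1242

0.1242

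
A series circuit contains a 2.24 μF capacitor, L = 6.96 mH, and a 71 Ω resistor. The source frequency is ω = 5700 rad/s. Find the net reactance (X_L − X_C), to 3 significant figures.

-38.6 Ω

X_L = ωL = 39.7 Ω
X_C = 1/(ωC) = 78.3 Ω
X = 39.7 − 78.3 = -38.6 Ω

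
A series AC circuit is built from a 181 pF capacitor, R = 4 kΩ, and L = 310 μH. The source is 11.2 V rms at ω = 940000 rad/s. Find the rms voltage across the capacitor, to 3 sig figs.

9.58 V

X_L = ωL = 291 Ω
X_C = 1/(ωC) = 5880 Ω
Net reactance X = X_L − X_C = -5590 Ω
Z = 4000 − j5590 Ω
|Z| = √(4000² + 5590²) = 6870 Ω
I = V/|Z| = 1.63 mA
V_C = I·|Z_C| = 0.00163 × 5880 = 9.58 V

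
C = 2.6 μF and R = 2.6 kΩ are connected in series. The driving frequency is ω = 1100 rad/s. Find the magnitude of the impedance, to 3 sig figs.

2620 Ω

X_C = 1/(ωC) = 350 Ω
Z = 2600 − j350 Ω
|Z| = √(2600² + 350²) = 2620 Ω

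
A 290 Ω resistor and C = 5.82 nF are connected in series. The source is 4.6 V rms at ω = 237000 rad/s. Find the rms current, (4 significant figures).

5.891 mA

X_C = 1/(ωC) = 725.0 Ω
Z = 290.0 − j725.0 Ω
|Z| = √(290.0² + 725.0²) = 780.8 Ω
I = V/|Z| = 4.6/780.8 = 5.891 mA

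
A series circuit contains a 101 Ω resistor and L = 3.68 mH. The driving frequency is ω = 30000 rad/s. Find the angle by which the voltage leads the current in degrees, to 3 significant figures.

47.5°

X_L = ωL = 110 Ω
Z = 101 + j110 Ω
|Z| = √(101² + 110²) = 150 Ω
∠Z = arctan(110/101) = 47.5°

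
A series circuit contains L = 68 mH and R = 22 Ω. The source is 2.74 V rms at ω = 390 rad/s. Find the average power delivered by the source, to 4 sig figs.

139.1 mW

X_L = ωL = 26.52 Ω
Z = 22.00 + j26.52 Ω
|Z| = √(22.00² + 26.52²) = 34.46 Ω
∠Z = arctan(26.52/22.00) = 50.32°
I = V/|Z| = 79.52 mA
P = VI cos φ = 2.74 × 0.07952 × cos(50.32°) = 139.1 mW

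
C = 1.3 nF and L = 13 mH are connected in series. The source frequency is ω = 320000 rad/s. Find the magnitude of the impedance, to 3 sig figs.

X_L = ωL = 4160 Ω
X_C = 1/(ωC) = 2400 Ω
Net reactance X = X_L − X_C = 1760 Ω
Z = j1760 Ω
|Z| = √(0² + 1760²) = 1760 Ω

1760 Ω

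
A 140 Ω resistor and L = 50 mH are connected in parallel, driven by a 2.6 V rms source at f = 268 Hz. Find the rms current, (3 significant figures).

ω = 2πf = 1684 rad/s
X_L = ωL = 84.2 Ω
Parallel: admittances add. Y = 1/R + 1/(jωL)
Y = (0.00714 − j0.0119) S
|Y| = 0.0139 S → |Z| = 1/|Y| = 72.2 Ω, ∠Z = −∠Y = 59.0°
I = V/|Z| = 2.6/72.2 = 36.0 mA

36.0 mA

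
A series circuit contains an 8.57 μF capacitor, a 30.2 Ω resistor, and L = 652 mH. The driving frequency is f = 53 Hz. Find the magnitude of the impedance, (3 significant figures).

ω = 2πf = 333.0 rad/s
X_L = ωL = 217 Ω
X_C = 1/(ωC) = 350 Ω
Net reactance X = X_L − X_C = -133 Ω
Z = 30.2 − j133 Ω
|Z| = √(30.2² + 133²) = 137 Ω

137 Ω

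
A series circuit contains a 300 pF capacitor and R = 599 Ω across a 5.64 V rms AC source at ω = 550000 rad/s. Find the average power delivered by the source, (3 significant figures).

X_C = 1/(ωC) = 6060 Ω
Z = 599 − j6060 Ω
|Z| = √(599² + 6060²) = 6090 Ω
∠Z = arctan(-6060/599) = -84.4°
I = V/|Z| = 926 μA
P = VI cos φ = 5.64 × 0.000926 × cos(-84.4°) = 514 μW

514 μW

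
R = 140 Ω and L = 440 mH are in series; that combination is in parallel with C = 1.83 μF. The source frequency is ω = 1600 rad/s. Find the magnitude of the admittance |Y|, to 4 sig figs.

X_L = ωL = 704.0 Ω
X_C = 1/(ωC) = 341.5 Ω
Branch 1 (R+jX_L): Z₁ = 140.0 + j704.0 Ω, |Z₁| = 717.8 Ω
Branch 2 (−jX_C): Z₂ = −j341.5 Ω
Parallel: Z = Z₁Z₂/(Z₁+Z₂), |Z| = 630.9 Ω, ∠Z = -80.13°
|Y| = 1/|Z| = 1.585 mS

1.585 mS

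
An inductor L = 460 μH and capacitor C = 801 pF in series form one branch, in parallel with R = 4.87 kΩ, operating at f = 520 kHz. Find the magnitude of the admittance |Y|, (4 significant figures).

915.5 μS

ω = 2πf = 3.267e+06 rad/s
X_L = ωL = 1503 Ω
X_C = 1/(ωC) = 382.1 Ω
Branch 1: Z₁ = R = 4870 Ω
Branch 2 (series LC): Z₂ = j(X_L − X_C) = j1121 Ω
Parallel: Z = Z₁Z₂/(Z₁+Z₂), |Z| = 1092 Ω, ∠Z = 77.04°
|Y| = 1/|Z| = 915.5 μS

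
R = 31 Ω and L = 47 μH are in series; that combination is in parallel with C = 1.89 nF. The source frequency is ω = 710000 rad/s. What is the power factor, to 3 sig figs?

0.712

X_L = ωL = 33.4 Ω
X_C = 1/(ωC) = 745 Ω
Branch 1 (R+jX_L): Z₁ = 31.0 + j33.4 Ω, |Z₁| = 45.5 Ω
Branch 2 (−jX_C): Z₂ = −j745 Ω
Parallel: Z = Z₁Z₂/(Z₁+Z₂), |Z| = 47.6 Ω, ∠Z = 44.6°
cos φ = cos(44.6°) = 0.712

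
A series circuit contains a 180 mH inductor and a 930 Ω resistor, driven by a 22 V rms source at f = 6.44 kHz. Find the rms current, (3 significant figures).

ω = 2πf = 40460 rad/s
X_L = ωL = 7280 Ω
Z = 930 + j7280 Ω
|Z| = √(930² + 7280²) = 7340 Ω
I = V/|Z| = 22/7340 = 3.00 mA

3.00 mA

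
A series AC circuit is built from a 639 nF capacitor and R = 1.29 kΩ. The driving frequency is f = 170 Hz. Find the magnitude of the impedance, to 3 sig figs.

ω = 2πf = 1068 rad/s
X_C = 1/(ωC) = 1470 Ω
Z = 1290 − j1470 Ω
|Z| = √(1290² + 1470²) = 1950 Ω

1950 Ω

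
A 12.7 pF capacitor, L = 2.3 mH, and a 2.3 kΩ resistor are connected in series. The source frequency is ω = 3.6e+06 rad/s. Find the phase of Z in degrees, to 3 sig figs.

X_L = ωL = 8280 Ω
X_C = 1/(ωC) = 21900 Ω
Net reactance X = X_L − X_C = -13600 Ω
Z = 2300 − j13600 Ω
|Z| = √(2300² + 13600²) = 13800 Ω
∠Z = arctan(-13600/2300) = -80.4°

-80.4°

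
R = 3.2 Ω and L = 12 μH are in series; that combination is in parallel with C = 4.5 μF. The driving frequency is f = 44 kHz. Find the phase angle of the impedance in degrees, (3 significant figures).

-82.1°

ω = 2πf = 276500 rad/s
X_L = ωL = 3.32 Ω
X_C = 1/(ωC) = 0.804 Ω
Branch 1 (R+jX_L): Z₁ = 3.20 + j3.32 Ω, |Z₁| = 4.61 Ω
Branch 2 (−jX_C): Z₂ = −j0.804 Ω
Parallel: Z = Z₁Z₂/(Z₁+Z₂), |Z| = 0.910 Ω, ∠Z = -82.1°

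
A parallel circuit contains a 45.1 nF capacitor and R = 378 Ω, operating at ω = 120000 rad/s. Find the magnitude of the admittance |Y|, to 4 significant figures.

X_C = 1/(ωC) = 184.8 Ω
Parallel: admittances add. Y = 1/R + jωC
Y = (0.002646 + j0.005412) S
|Y| = 0.006024 S → |Z| = 1/|Y| = 166.0 Ω, ∠Z = −∠Y = -63.95°

6.024 mS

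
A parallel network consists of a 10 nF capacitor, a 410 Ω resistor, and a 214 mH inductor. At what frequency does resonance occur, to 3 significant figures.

ω₀ = 1/√(LC) = 1/√(0.214 × 1e-08) = 21620 rad/s
f₀ = ω₀/(2π) = 3.44 kHz

3.44 kHz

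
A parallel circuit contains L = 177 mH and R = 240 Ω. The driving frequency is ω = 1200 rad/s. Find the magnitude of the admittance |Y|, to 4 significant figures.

X_L = ωL = 212.4 Ω
Parallel: admittances add. Y = 1/R + 1/(jωL)
Y = (0.004167 − j0.004708) S
|Y| = 0.006287 S → |Z| = 1/|Y| = 159.1 Ω, ∠Z = −∠Y = 48.49°

6.287 mS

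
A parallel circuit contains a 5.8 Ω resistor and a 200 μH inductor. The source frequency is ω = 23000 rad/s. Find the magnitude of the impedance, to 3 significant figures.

3.60 Ω

X_L = ωL = 4.60 Ω
Parallel: admittances add. Y = 1/R + 1/(jωL)
Y = (0.172 − j0.217) S
|Y| = 0.277 S → |Z| = 1/|Y| = 3.60 Ω, ∠Z = −∠Y = 51.6°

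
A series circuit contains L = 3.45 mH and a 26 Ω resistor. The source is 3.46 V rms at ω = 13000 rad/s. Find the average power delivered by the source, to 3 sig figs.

X_L = ωL = 44.9 Ω
Z = 26.0 + j44.9 Ω
|Z| = √(26.0² + 44.9²) = 51.8 Ω
∠Z = arctan(44.9/26.0) = 59.9°
I = V/|Z| = 66.7 mA
P = VI cos φ = 3.46 × 0.0667 × cos(59.9°) = 116 mW

116 mW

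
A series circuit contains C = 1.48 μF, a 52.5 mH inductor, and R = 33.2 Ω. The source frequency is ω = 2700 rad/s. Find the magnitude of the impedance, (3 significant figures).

X_L = ωL = 142 Ω
X_C = 1/(ωC) = 250 Ω
Net reactance X = X_L − X_C = -109 Ω
Z = 33.2 − j109 Ω
|Z| = √(33.2² + 109²) = 113 Ω

113 Ω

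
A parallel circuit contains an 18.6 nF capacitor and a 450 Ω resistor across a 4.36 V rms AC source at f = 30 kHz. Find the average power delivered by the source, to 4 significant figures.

ω = 2πf = 188500 rad/s
X_C = 1/(ωC) = 285.2 Ω
Parallel: admittances add. Y = 1/R + jωC
Y = (0.002222 + j0.003506) S
|Y| = 0.004151 S → |Z| = 1/|Y| = 240.9 Ω, ∠Z = −∠Y = -57.63°
I = V/|Z| = 18.10 mA
P = VI cos φ = 4.36 × 0.01810 × cos(-57.63°) = 42.24 mW

42.24 mW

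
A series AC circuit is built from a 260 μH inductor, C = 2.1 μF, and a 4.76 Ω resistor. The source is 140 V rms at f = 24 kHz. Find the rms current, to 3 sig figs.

3.85 A

ω = 2πf = 150800 rad/s
X_L = ωL = 39.2 Ω
X_C = 1/(ωC) = 3.16 Ω
Net reactance X = X_L − X_C = 36.0 Ω
Z = 4.76 + j36.0 Ω
|Z| = √(4.76² + 36.0²) = 36.4 Ω
I = V/|Z| = 140/36.4 = 3.85 A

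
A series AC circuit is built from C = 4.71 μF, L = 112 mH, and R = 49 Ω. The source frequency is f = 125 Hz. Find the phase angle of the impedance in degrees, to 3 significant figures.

-75.0°

ω = 2πf = 785.4 rad/s
X_L = ωL = 88.0 Ω
X_C = 1/(ωC) = 270 Ω
Net reactance X = X_L − X_C = -182 Ω
Z = 49.0 − j182 Ω
|Z| = √(49.0² + 182²) = 189 Ω
∠Z = arctan(-182/49.0) = -75.0°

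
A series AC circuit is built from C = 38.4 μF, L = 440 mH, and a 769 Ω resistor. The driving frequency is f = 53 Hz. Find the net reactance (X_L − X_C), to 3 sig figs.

68.3 Ω

ω = 2πf = 333.0 rad/s
X_L = ωL = 147 Ω
X_C = 1/(ωC) = 78.2 Ω
X = 147 − 78.2 = 68.3 Ω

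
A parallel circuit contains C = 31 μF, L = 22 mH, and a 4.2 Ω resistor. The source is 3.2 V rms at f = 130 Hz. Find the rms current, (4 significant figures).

ω = 2πf = 816.8 rad/s
X_L = ωL = 17.97 Ω
X_C = 1/(ωC) = 39.49 Ω
Parallel: admittances add. Y = 1/R + 1/(jωL) + jωC
Y = (0.2381 − j0.03033) S
|Y| = 0.2400 S → |Z| = 1/|Y| = 4.166 Ω, ∠Z = −∠Y = 7.259°
I = V/|Z| = 3.2/4.166 = 768.1 mA

768.1 mA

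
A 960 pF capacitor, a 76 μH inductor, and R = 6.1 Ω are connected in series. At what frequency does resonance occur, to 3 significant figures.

ω₀ = 1/√(LC) = 1/√(7.6e-05 × 9.6e-10) = 3.702e+06 rad/s
f₀ = ω₀/(2π) = 589 kHz

589 kHz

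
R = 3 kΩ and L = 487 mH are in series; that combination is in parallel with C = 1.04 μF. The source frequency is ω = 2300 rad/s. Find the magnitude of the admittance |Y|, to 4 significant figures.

X_L = ωL = 1120 Ω
X_C = 1/(ωC) = 418.1 Ω
Branch 1 (R+jX_L): Z₁ = 3000 + j1120 Ω, |Z₁| = 3202 Ω
Branch 2 (−jX_C): Z₂ = −j418.1 Ω
Parallel: Z = Z₁Z₂/(Z₁+Z₂), |Z| = 434.5 Ω, ∠Z = -82.70°
|Y| = 1/|Z| = 2.301 mS

2.301 mS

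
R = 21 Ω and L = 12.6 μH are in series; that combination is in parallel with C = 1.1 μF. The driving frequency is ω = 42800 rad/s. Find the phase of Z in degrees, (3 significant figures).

X_L = ωL = 0.539 Ω
X_C = 1/(ωC) = 21.2 Ω
Branch 1 (R+jX_L): Z₁ = 21.0 + j0.539 Ω, |Z₁| = 21.0 Ω
Branch 2 (−jX_C): Z₂ = −j21.2 Ω
Parallel: Z = Z₁Z₂/(Z₁+Z₂), |Z| = 15.1 Ω, ∠Z = -43.9°

-43.9°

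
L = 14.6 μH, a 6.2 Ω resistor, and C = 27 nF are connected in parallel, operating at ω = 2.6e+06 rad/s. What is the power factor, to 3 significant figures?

0.965

X_L = ωL = 38.0 Ω
X_C = 1/(ωC) = 14.2 Ω
Parallel: admittances add. Y = 1/R + 1/(jωL) + jωC
Y = (0.161 + j0.0439) S
|Y| = 0.167 S → |Z| = 1/|Y| = 5.98 Ω, ∠Z = −∠Y = -15.2°
cos φ = cos(-15.2°) = 0.965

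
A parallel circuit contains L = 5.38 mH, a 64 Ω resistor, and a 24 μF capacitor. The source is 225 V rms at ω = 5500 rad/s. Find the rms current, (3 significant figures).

22.4 A

X_L = ωL = 29.6 Ω
X_C = 1/(ωC) = 7.58 Ω
Parallel: admittances add. Y = 1/R + 1/(jωL) + jωC
Y = (0.0156 + j0.0982) S
|Y| = 0.0994 S → |Z| = 1/|Y| = 10.1 Ω, ∠Z = −∠Y = -81.0°
I = V/|Z| = 225/10.1 = 22.4 A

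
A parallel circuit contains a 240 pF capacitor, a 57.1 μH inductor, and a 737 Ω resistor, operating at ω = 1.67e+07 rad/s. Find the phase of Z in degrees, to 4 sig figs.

X_L = ωL = 953.6 Ω
X_C = 1/(ωC) = 249.5 Ω
Parallel: admittances add. Y = 1/R + 1/(jωL) + jωC
Y = (0.001357 + j0.002959) S
|Y| = 0.003256 S → |Z| = 1/|Y| = 307.2 Ω, ∠Z = −∠Y = -65.37°

-65.37°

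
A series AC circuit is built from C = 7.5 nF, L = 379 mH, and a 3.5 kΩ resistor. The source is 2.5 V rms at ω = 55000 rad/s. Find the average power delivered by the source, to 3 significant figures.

62.2 μW

X_L = ωL = 20800 Ω
X_C = 1/(ωC) = 2420 Ω
Net reactance X = X_L − X_C = 18400 Ω
Z = 3500 + j18400 Ω
|Z| = √(3500² + 18400²) = 18800 Ω
∠Z = arctan(18400/3500) = 79.2°
I = V/|Z| = 133 μA
P = VI cos φ = 2.5 × 0.000133 × cos(79.2°) = 62.2 μW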